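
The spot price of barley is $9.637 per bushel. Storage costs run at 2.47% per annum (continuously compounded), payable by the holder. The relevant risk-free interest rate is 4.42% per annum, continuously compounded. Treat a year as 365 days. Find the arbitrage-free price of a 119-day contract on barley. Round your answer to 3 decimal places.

$9.856 per bushel

Net carry = r + u − y = 0.0442 + 0.0247 − 0.0000 = 0.0689
F = S·e^((r+u−y)T) = 9.637 · e^(0.0689 × 119/365) = 9.637 · e^0.022463
= 9.637 × 1.022717 = $9.856 per bushel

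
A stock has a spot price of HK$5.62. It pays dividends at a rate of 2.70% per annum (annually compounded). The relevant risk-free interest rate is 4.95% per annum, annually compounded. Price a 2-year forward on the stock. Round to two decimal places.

HK$5.87

F = S · (1+r)^T / (1+q)^T
= 5.62 × 1.101450 / 1.054729 = 5.62 × 1.044297
F = HK$5.87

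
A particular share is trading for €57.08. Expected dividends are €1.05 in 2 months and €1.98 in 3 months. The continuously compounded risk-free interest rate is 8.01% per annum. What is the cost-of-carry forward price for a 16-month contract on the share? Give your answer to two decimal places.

PV(dividends) I = 1.05·e^(−0.0801·2/12) + 1.98·e^(−0.0801·3/12)
I = 1.0361 + 1.9407 = 2.9768
F = (S − I)·e^(rT) = (57.08 − 2.9768) · e^(0.0801·16/12)
= 54.1032 · e^0.106800 = 54.1032 × 1.112712 = €60.20

€60.20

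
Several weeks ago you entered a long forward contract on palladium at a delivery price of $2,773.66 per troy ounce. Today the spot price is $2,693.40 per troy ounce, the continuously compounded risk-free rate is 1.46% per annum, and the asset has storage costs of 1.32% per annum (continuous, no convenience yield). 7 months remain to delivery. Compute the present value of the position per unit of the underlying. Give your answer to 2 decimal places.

Current fair forward for the remaining 7 months: F = S·e^((r + u)·T), (r + u) = 0.0146 + 0.0132 = 0.0278
F = 2693.40 · e^(0.0278 × 7/12) = 2693.40 × 1.01634887 = 2737.4340
Value of long forward = (F − K)·e^(−rT) = (2737.4340 − 2773.66) · e^(−0.0146·7/12)
= -36.2260 × 0.99151950 = -35.92

-$35.92 per troy ounce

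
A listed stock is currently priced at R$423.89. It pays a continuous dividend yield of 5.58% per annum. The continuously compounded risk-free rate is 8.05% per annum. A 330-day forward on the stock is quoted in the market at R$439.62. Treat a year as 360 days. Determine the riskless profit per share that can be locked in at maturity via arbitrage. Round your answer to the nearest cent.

Fair forward: F* = S·e^(carry·T), with carry = (r − q) = 0.0805 − 0.0558 = 0.0247
F* = 423.89 · e^(0.0247 × 330/360) = 423.89 · e^0.022642 = 423.89 × 1.022900 = R$433.5971
Market R$439.62 > fair R$433.5971: forward overpriced → cash-and-carry (buy spot, short the forward).
At maturity, profit = |F_mkt − F*| = |439.62 − 433.5971| = R$6.02 per share

R$6.02 per share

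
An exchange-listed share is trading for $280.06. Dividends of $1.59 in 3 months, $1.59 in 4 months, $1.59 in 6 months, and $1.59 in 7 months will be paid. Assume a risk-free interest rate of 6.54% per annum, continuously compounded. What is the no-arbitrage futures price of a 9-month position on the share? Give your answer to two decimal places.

PV(dividends) I = 1.59·e^(−0.0654·3/12) + 1.59·e^(−0.0654·4/12) + 1.59·e^(−0.0654·6/12) + 1.59·e^(−0.0654·7/12)
I = 1.5642 + 1.5557 + 1.5388 + 1.5305 = 6.1892
F = (S − I)·e^(rT) = (280.06 − 6.1892) · e^(0.0654·9/12)
= 273.8708 · e^0.049050 = 273.8708 × 1.050273 = $287.64

$287.64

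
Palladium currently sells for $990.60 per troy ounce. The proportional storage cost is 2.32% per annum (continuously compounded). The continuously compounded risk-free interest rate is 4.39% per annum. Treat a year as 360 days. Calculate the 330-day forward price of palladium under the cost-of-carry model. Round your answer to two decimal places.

Net carry = r + u − y = 0.0439 + 0.0232 − 0.0000 = 0.0671
F = S·e^((r+u−y)T) = 990.60 · e^(0.0671 × 330/360) = 990.60 · e^0.061508
= 990.60 × 1.063439 = $1,053.44 per troy ounce

$1,053.44 per troy ounce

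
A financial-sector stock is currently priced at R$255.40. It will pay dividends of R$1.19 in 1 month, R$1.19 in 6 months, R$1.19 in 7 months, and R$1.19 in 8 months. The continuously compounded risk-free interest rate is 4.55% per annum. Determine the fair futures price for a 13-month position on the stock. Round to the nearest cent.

R$263.41

PV(dividends) I = 1.19·e^(−0.0455·1/12) + 1.19·e^(−0.0455·6/12) + 1.19·e^(−0.0455·7/12) + 1.19·e^(−0.0455·8/12)
I = 1.1855 + 1.1632 + 1.1588 + 1.1544 = 4.6619
F = (S − I)·e^(rT) = (255.40 − 4.6619) · e^(0.0455·13/12)
= 250.7381 · e^0.049292 = 250.7381 × 1.050527 = R$263.41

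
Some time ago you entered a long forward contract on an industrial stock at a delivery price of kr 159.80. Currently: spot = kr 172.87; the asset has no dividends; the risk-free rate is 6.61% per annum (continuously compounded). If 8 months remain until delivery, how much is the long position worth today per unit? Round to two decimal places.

kr 19.96

Current fair forward for the remaining 8 months: F = S·e^(r·T), r = 0.0661
F = 172.87 · e^(0.0661 × 8/12) = 172.87 × 1.045052 = 180.6581
Value of long forward = (F − K)·e^(−rT) = (180.6581 − 159.80) · e^(−0.0661·8/12)
= 20.8581 × 0.956890 = 19.96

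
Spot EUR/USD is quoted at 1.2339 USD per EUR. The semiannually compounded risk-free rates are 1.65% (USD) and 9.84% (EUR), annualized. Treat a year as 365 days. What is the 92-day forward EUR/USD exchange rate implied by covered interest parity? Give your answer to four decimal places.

By covered interest parity, F = S · (1+r_USD/2)^(2T) / (1+r_EUR/2)^(2T)
= 1.2339 × 1.004150 / 1.024507 = 1.2339 × 0.980130
F = 1.2094 USD per EUR

1.2094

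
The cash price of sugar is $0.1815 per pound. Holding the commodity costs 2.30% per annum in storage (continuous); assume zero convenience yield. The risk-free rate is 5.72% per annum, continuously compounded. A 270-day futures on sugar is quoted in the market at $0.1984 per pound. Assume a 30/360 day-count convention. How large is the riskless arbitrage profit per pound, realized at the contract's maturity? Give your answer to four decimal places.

$0.0056 per pound

Fair futures: F* = S·e^(carry·T), with carry = (r + u) = 0.0572 + 0.0230 = 0.0802
F* = 0.1815 · e^(0.0802 × 270/360) = 0.1815 · e^0.060150 = 0.1815 × 1.061996 = $0.1928
Market $0.1984 > fair $0.1928: forward overpriced → cash-and-carry (buy spot, short the forward).
At maturity, profit = |F_mkt − F*| = |0.1984 − 0.1928| = $0.0056 per pound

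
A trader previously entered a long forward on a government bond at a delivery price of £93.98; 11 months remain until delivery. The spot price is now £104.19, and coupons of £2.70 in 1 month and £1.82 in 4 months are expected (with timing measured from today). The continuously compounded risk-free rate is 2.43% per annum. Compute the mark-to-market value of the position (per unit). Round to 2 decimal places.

£7.78

PV(remaining coupons) I = 2.70·e^(−0.0243·1/12) + 1.82·e^(−0.0243·4/12) = 4.4999
Current forward F = (S − I)·e^(rT) = (104.19 − 4.4999)·e^(0.0243·11/12) = 99.6901 × 1.022525 = 101.9356
Value (long) = (F − K)·e^(−rT) = (101.9356 − 93.98) × 0.977971 = 7.7803
Value = £7.78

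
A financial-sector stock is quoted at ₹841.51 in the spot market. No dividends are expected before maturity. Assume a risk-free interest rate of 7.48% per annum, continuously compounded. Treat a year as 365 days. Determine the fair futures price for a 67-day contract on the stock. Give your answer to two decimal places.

F = S·e^(rT) = 841.51 · e^(0.0748 × 67/365)
= 841.51 · e^0.013730 = 841.51 × 1.013825
F = ₹853.14

₹853.14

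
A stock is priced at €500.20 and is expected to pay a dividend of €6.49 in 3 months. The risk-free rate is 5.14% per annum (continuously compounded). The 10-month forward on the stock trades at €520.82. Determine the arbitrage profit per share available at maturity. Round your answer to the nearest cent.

€5.42 per share

PV(dividends) I = 6.49·e^(−0.0514·3/12) = 6.4071
Fair forward F* = (S − I)·e^(rT) = (500.20 − 6.4071)·e^0.042833 = 493.7929 × 1.043764 = 515.4033
Market €520.82 > fair 515.4033: forward overpriced → cash-and-carry (borrow at r, buy the stock and collect the dividends, short the forward).
Profit at T = |F_mkt − F*| = |520.82 − 515.4033| = €5.42 per share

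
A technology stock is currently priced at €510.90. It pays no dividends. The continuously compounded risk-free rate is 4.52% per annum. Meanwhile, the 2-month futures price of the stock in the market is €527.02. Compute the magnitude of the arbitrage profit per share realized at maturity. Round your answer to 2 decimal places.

€12.26 per share

Fair futures: F* = S·e^(carry·T), with carry = r = 0.0452
F* = 510.90 · e^(0.0452 × 2/12) = 510.90 · e^0.007533 = 510.90 × 1.007561 = €514.7629
Market €527.02 > fair €514.7629: forward overpriced → cash-and-carry (buy spot, short the forward).
At maturity, profit = |F_mkt − F*| = |527.02 − 514.7629| = €12.26 per share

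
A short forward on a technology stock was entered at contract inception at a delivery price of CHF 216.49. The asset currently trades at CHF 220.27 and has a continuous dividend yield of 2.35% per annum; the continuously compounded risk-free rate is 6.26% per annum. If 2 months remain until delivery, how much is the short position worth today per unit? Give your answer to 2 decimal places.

Current fair forward for the remaining 2 months: F = S·e^((r − q)·T), (r − q) = 0.0626 − 0.0235 = 0.0391
F = 220.27 · e^(0.0391 × 2/12) = 220.27 × 1.006538 = 221.7101
Value of long forward = (F − K)·e^(−rT) = (221.7101 − 216.49) · e^(−0.0626·2/12)
= 5.2201 × 0.989621 = 5.17
Short position value = −(long value) = -CHF 5.17

-CHF 5.17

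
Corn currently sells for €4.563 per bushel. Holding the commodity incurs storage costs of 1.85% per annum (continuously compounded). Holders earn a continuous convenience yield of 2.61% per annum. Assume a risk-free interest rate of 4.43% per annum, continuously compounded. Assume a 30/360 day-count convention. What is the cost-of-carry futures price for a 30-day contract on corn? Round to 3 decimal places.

Net carry = r + u − y = 0.0443 + 0.0185 − 0.0261 = 0.0367
F = S·e^((r+u−y)T) = 4.563 · e^(0.0367 × 30/360) = 4.563 · e^0.003058
= 4.563 × 1.003063 = €4.577 per bushel

€4.577 per bushel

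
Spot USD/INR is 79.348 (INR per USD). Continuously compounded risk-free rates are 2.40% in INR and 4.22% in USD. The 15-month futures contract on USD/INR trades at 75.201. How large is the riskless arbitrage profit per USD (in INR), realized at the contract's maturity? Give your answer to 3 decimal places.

2.362 per USD (in INR)

Fair futures: F* = S·e^(carry·T), with carry = (r_INR − r_USD) = 0.0240 − 0.0422 = -0.0182
F* = 79.348 · e^(-0.0182 × 15/12) = 79.348 · e^-0.022750 = 79.348 × 0.977507 = 77.5632
Market 75.201 < fair 77.5632: forward underpriced → reverse cash-and-carry (short spot, go long the forward).
At maturity, profit = |F_mkt − F*| = |75.201 − 77.5632| = 2.362 per USD (in INR)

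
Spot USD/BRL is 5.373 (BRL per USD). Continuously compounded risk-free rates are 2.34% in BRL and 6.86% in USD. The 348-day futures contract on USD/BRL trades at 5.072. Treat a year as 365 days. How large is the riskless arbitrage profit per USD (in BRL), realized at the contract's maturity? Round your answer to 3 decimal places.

Fair futures: F* = S·e^(carry·T), with carry = (r_BRL − r_USD) = 0.0234 − 0.0686 = -0.0452
F* = 5.373 · e^(-0.0452 × 348/365) = 5.373 · e^-0.043095 = 5.373 × 0.957820 = 5.1464
Market 5.072 < fair 5.1464: forward underpriced → reverse cash-and-carry (short spot, go long the forward).
At maturity, profit = |F_mkt − F*| = |5.072 − 5.1464| = 0.074 per USD (in BRL)

0.074 per USD (in BRL)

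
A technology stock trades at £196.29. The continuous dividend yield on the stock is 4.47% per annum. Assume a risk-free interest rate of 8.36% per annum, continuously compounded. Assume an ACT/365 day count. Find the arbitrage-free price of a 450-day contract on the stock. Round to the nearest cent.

F = S·e^((r − q)T) = 196.29 · e^((0.0836 − 0.0447) × 450/365)
= 196.29 · e^0.047959 = 196.29 × 1.049128
F = £205.93

£205.93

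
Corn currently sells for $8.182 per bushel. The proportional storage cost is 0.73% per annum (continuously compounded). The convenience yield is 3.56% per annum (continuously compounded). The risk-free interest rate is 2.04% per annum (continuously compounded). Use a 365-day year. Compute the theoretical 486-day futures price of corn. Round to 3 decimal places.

Net carry = r + u − y = 0.0204 + 0.0073 − 0.0356 = -0.0079
F = S·e^((r+u−y)T) = 8.182 · e^(-0.0079 × 486/365) = 8.182 · e^-0.010519
= 8.182 × 0.989536 = $8.096 per bushel

$8.096 per bushel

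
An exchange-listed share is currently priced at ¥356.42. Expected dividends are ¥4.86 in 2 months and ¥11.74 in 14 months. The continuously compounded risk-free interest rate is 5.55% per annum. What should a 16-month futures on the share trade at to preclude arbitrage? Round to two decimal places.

¥366.76

PV(dividends) I = 4.86·e^(−0.0555·2/12) + 11.74·e^(−0.0555·14/12)
I = 4.8153 + 11.0039 = 15.8192
F = (S − I)·e^(rT) = (356.42 − 15.8192) · e^(0.0555·16/12)
= 340.6008 · e^0.074000 = 340.6008 × 1.076807 = ¥366.76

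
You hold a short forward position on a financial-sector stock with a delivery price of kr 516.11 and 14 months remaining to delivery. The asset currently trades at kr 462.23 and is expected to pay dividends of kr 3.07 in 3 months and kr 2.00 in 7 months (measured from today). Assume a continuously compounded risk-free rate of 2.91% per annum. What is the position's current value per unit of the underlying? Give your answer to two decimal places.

kr 41.67

PV(remaining dividends) I = 3.07·e^(−0.0291·3/12) + 2.00·e^(−0.0291·7/12) = 5.0141
Current forward F = (S − I)·e^(rT) = (462.23 − 5.0141)·e^(0.0291·14/12) = 457.2159 × 1.034533 = 473.0049
Value (long) = (F − K)·e^(−rT) = (473.0049 − 516.11) × 0.966620 = -41.6663
Short position value = −(long value) = kr 41.67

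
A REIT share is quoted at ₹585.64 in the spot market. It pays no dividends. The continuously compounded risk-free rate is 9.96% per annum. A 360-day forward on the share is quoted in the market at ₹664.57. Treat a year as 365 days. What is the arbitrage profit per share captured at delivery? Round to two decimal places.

Fair forward: F* = S·e^(carry·T), with carry = r = 0.0996
F* = 585.64 · e^(0.0996 × 360/365) = 585.64 · e^0.098236 = 585.64 × 1.103223 = ₹646.0915
Market ₹664.57 > fair ₹646.0915: forward overpriced → cash-and-carry (buy spot, short the forward).
At maturity, profit = |F_mkt − F*| = |664.57 − 646.0915| = ₹18.48 per share

₹18.48 per share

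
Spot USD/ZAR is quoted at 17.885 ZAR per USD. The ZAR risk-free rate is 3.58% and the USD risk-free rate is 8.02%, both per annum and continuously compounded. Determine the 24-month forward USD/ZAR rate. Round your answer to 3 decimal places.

16.365

F = S·e^((r_ZAR − r_USD)T) = 17.885 · e^((0.0358 − 0.0802) × 24/12)
= 17.885 · e^-0.088800 = 17.885 × 0.915029
F = 16.365 ZAR per USD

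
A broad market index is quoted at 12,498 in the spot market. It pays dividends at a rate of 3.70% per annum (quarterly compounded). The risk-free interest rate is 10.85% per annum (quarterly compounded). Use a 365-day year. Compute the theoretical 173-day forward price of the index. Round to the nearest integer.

F = S · (1+r/4)^(4T) / (1+q/4)^(4T)
= 12498 × 1.052050 / 1.017610 = 12498 × 1.033844
F = 12,921

12,921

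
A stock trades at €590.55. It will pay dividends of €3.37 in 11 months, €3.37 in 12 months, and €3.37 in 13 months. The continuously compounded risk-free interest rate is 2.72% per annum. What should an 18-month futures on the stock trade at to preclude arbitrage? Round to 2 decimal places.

PV(dividends) I = 3.37·e^(−0.0272·11/12) + 3.37·e^(−0.0272·12/12) + 3.37·e^(−0.0272·13/12)
I = 3.2870 + 3.2796 + 3.2721 = 9.8387
F = (S − I)·e^(rT) = (590.55 − 9.8387) · e^(0.0272·18/12)
= 580.7113 · e^0.040800 = 580.7113 × 1.041644 = €604.89

€604.89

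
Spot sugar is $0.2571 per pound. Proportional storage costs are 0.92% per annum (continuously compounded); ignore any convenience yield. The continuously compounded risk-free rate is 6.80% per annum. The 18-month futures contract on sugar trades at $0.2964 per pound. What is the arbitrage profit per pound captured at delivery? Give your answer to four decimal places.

$0.0077 per pound

Fair futures: F* = S·e^(carry·T), with carry = (r + u) = 0.0680 + 0.0092 = 0.0772
F* = 0.2571 · e^(0.0772 × 18/12) = 0.2571 · e^0.115800 = 0.2571 × 1.122771 = $0.2887
Market $0.2964 > fair $0.2887: forward overpriced → cash-and-carry (buy spot, short the forward).
At maturity, profit = |F_mkt − F*| = |0.2964 − 0.2887| = $0.0077 per pound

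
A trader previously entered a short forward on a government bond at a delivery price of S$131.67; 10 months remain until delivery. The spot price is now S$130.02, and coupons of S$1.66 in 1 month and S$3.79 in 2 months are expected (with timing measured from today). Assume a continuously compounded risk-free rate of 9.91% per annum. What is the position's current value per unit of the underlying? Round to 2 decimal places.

PV(remaining coupons) I = 1.66·e^(−0.0991·1/12) + 3.79·e^(−0.0991·2/12) = 5.3743
Current forward F = (S − I)·e^(rT) = (130.02 − 5.3743)·e^(0.0991·10/12) = 124.6457 × 1.086089 = 135.3763
Value (long) = (F − K)·e^(−rT) = (135.3763 − 131.67) × 0.920735 = 3.4125
Short position value = −(long value) = -S$3.41

-S$3.41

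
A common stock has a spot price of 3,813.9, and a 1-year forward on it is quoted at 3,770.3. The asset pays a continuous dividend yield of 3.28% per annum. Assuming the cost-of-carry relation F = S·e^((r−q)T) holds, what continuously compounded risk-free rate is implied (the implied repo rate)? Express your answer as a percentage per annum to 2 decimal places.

2.13%

From F = S·e^((r−q)T): (r − q) = ln(F/S)/T
ln(3770.3/3813.9) = ln(0.988568) = -0.011498
(r − q) = -0.011498 / (1) = -0.011498
r = ln(F/S)/T + q = -0.011498 + 0.0328 = 0.021302
r = 2.13%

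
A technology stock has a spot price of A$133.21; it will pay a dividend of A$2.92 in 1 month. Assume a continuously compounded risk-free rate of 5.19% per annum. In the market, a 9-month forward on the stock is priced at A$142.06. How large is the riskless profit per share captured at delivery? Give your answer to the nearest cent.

A$6.59 per share

PV(dividends) I = 2.92·e^(−0.0519·1/12) = 2.9074
Fair forward F* = (S − I)·e^(rT) = (133.21 − 2.9074)·e^0.038925 = 130.3026 × 1.039693 = 135.4747
Market A$142.06 > fair 135.4747: forward overpriced → cash-and-carry (borrow at r, buy the stock and collect the dividends, short the forward).
Profit at T = |F_mkt − F*| = |142.06 − 135.4747| = A$6.59 per share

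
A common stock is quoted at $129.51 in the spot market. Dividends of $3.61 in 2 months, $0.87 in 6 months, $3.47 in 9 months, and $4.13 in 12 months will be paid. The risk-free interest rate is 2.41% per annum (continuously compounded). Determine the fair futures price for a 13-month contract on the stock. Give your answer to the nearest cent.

$120.73

PV(dividends) I = 3.61·e^(−0.0241·2/12) + 0.87·e^(−0.0241·6/12) + 3.47·e^(−0.0241·9/12) + 4.13·e^(−0.0241·12/12)
I = 3.5955 + 0.8596 + 3.4078 + 4.0317 = 11.8946
F = (S − I)·e^(rT) = (129.51 − 11.8946) · e^(0.0241·13/12)
= 117.6154 · e^0.026108 = 117.6154 × 1.026452 = $120.73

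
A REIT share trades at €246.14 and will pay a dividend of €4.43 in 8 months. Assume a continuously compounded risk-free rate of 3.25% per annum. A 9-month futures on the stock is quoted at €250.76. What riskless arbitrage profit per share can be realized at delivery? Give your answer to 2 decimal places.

PV(dividends) I = 4.43·e^(−0.0325·8/12) = 4.3350
Fair futures F* = (S − I)·e^(rT) = (246.14 − 4.3350)·e^0.024375 = 241.8050 × 1.024674 = 247.7713
Market €250.76 > fair 247.7713: forward overpriced → cash-and-carry (borrow at r, buy the stock and collect the dividends, short the forward).
Profit at T = |F_mkt − F*| = |250.76 − 247.7713| = €2.99 per share

€2.99 per share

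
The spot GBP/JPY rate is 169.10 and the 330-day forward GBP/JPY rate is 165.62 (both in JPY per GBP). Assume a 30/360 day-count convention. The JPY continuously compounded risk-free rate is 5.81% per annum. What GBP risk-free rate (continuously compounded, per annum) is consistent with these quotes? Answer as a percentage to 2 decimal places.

8.08%

F = S·e^((r_JPY − r_GBP)T) ⇒ r_GBP = r_JPY − ln(F/S)/T
ln(165.62/169.10) = -0.020794; /(330/360) = -0.022684
r_GBP = 0.0581 + 0.022684 = 0.080784
r_GBP = 8.08%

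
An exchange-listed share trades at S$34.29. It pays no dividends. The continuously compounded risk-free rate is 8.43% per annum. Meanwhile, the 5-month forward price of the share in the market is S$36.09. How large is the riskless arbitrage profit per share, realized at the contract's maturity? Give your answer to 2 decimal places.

S$0.57 per share

Fair forward: F* = S·e^(carry·T), with carry = r = 0.0843
F* = 34.29 · e^(0.0843 × 5/12) = 34.29 · e^0.035125 = 34.29 × 1.035749 = S$35.5158
Market S$36.09 > fair S$35.5158: forward overpriced → cash-and-carry (buy spot, short the forward).
At maturity, profit = |F_mkt − F*| = |36.09 − 35.5158| = S$0.57 per share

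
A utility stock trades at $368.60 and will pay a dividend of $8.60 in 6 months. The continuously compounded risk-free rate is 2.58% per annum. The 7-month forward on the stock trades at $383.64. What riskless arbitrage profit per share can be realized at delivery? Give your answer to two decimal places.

$18.07 per share

PV(dividends) I = 8.60·e^(−0.0258·6/12) = 8.4898
Fair forward F* = (S − I)·e^(rT) = (368.60 − 8.4898)·e^0.015050 = 360.1102 × 1.015164 = 365.5709
Market $383.64 > fair 365.5709: forward overpriced → cash-and-carry (borrow at r, buy the stock and collect the dividends, short the forward).
Profit at T = |F_mkt − F*| = |383.64 − 365.5709| = $18.07 per share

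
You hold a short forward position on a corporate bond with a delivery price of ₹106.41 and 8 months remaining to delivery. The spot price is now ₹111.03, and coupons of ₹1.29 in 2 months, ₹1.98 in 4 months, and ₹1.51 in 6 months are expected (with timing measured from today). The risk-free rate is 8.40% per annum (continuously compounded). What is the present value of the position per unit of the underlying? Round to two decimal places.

PV(remaining coupons) I = 1.29·e^(−0.0840·2/12) + 1.98·e^(−0.0840·4/12) + 1.51·e^(−0.0840·6/12) = 4.6453
Current forward F = (S − I)·e^(rT) = (111.03 − 4.6453)·e^(0.0840·8/12) = 106.3847 × 1.057598 = 112.5122
Value (long) = (F − K)·e^(−rT) = (112.5122 − 106.41) × 0.945539 = 5.7699
Short position value = −(long value) = -₹5.77

-₹5.77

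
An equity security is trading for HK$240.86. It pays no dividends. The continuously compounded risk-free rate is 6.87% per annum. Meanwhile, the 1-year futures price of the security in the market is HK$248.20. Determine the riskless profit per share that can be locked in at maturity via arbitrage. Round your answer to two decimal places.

Fair futures: F* = S·e^(carry·T), with carry = r = 0.0687
F* = 240.86 · e^(0.0687 × 12/12) = 240.86 · e^0.068700 = 240.86 × 1.071115 = HK$257.9888
Market HK$248.20 < fair HK$257.9888: forward underpriced → reverse cash-and-carry (short spot, go long the forward).
At maturity, profit = |F_mkt − F*| = |248.20 − 257.9888| = HK$9.79 per share

HK$9.79 per share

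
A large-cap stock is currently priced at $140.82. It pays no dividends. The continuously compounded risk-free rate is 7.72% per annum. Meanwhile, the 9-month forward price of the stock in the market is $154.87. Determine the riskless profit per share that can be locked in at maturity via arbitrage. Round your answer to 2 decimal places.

Fair forward: F* = S·e^(carry·T), with carry = r = 0.0772
F* = 140.82 · e^(0.0772 × 9/12) = 140.82 · e^0.057900 = 140.82 × 1.059609 = $149.2141
Market $154.87 > fair $149.2141: forward overpriced → cash-and-carry (buy spot, short the forward).
At maturity, profit = |F_mkt − F*| = |154.87 − 149.2141| = $5.66 per share

$5.66 per share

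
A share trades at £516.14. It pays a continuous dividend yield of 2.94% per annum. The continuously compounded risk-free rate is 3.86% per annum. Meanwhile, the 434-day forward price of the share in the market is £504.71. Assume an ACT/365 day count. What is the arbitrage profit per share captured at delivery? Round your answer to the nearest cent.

Fair forward: F* = S·e^(carry·T), with carry = (r − q) = 0.0386 − 0.0294 = 0.0092
F* = 516.14 · e^(0.0092 × 434/365) = 516.14 · e^0.010939 = 516.14 × 1.010999 = £521.8170
Market £504.71 < fair £521.8170: forward underpriced → reverse cash-and-carry (short spot, go long the forward).
At maturity, profit = |F_mkt − F*| = |504.71 − 521.8170| = £17.11 per share

£17.11 per share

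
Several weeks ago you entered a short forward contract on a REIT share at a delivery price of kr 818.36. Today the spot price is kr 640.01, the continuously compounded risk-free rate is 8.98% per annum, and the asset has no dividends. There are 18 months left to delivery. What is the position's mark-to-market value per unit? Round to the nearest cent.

Current fair forward for the remaining 18 months: F = S·e^(r·T), r = 0.0898
F = 640.01 · e^(0.0898 × 18/12) = 640.01 × 1.144193 = 732.2950
Value of long forward = (F − K)·e^(−rT) = (732.2950 − 818.36) · e^(−0.0898·18/12)
= -86.0650 × 0.873978 = -75.22
Short position value = −(long value) = kr 75.22

kr 75.22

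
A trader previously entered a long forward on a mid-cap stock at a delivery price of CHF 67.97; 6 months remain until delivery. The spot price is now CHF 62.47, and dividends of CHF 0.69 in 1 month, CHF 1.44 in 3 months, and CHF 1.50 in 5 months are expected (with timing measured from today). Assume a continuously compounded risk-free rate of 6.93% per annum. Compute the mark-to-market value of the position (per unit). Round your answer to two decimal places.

PV(remaining dividends) I = 0.69·e^(−0.0693·1/12) + 1.44·e^(−0.0693·3/12) + 1.50·e^(−0.0693·5/12) = 3.5586
Current forward F = (S − I)·e^(rT) = (62.47 − 3.5586)·e^(0.0693·6/12) = 58.9114 × 1.035257 = 60.9884
Value (long) = (F − K)·e^(−rT) = (60.9884 − 67.97) × 0.965943 = -6.7438
Value = -CHF 6.74

-CHF 6.74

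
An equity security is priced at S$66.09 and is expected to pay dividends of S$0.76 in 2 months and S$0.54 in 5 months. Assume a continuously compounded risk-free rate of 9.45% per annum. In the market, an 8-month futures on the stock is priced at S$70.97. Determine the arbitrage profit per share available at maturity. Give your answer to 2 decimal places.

S$1.93 per share

PV(dividends) I = 0.76·e^(−0.0945·2/12) + 0.54·e^(−0.0945·5/12) = 1.2673
Fair futures F* = (S − I)·e^(rT) = (66.09 − 1.2673)·e^0.063000 = 64.8227 × 1.065027 = 69.0379
Market S$70.97 > fair 69.0379: forward overpriced → cash-and-carry (borrow at r, buy the stock and collect the dividends, short the forward).
Profit at T = |F_mkt − F*| = |70.97 − 69.0379| = S$1.93 per share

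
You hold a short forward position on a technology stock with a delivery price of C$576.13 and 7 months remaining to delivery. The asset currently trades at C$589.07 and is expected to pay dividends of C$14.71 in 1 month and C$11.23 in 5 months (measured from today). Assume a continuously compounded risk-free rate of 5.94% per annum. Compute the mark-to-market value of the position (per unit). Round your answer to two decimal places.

PV(remaining dividends) I = 14.71·e^(−0.0594·1/12) + 11.23·e^(−0.0594·5/12) = 25.5928
Current forward F = (S − I)·e^(rT) = (589.07 − 25.5928)·e^(0.0594·7/12) = 563.4772 × 1.035257 = 583.3437
Value (long) = (F − K)·e^(−rT) = (583.3437 − 576.13) × 0.965943 = 6.9680
Short position value = −(long value) = -C$6.97

-C$6.97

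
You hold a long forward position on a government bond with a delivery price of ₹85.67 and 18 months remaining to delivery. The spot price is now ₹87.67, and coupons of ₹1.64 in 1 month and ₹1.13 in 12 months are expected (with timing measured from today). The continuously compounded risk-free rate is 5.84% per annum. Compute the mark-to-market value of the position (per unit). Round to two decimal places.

PV(remaining coupons) I = 1.64·e^(−0.0584·1/12) + 1.13·e^(−0.0584·12/12) = 2.6979
Current forward F = (S − I)·e^(rT) = (87.67 − 2.6979)·e^(0.0584·18/12) = 84.9721 × 1.091551 = 92.7514
Value (long) = (F − K)·e^(−rT) = (92.7514 − 85.67) × 0.916127 = 6.4875
Value = ₹6.49

₹6.49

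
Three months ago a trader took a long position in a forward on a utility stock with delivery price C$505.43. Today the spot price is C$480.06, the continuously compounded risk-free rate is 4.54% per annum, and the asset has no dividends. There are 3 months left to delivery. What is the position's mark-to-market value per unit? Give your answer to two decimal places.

-C$19.67

Current fair forward for the remaining 3 months: F = S·e^(r·T), r = 0.0454
F = 480.06 · e^(0.0454 × 3/12) = 480.06 × 1.011415 = 485.5399
Value of long forward = (F − K)·e^(−rT) = (485.5399 − 505.43) · e^(−0.0454·3/12)
= -19.8901 × 0.988714 = -19.67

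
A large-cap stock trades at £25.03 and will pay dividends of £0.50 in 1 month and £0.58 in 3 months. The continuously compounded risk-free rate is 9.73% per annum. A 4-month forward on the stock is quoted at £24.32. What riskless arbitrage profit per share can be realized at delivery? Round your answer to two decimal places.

PV(dividends) I = 0.50·e^(−0.0973·1/12) + 0.58·e^(−0.0973·3/12) = 1.0620
Fair forward F* = (S − I)·e^(rT) = (25.03 − 1.0620)·e^0.032433 = 23.9680 × 1.032965 = 24.7581
Market £24.32 < fair 24.7581: forward underpriced → reverse cash-and-carry (short the stock, invest proceeds at r, pay the dividends, go long the forward).
Profit at T = |F_mkt − F*| = |24.32 − 24.7581| = £0.44 per share

£0.44 per share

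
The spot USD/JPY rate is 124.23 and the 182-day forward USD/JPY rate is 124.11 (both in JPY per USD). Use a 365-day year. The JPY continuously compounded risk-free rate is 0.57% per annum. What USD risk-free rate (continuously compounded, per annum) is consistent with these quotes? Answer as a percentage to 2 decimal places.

F = S·e^((r_JPY − r_USD)T) ⇒ r_USD = r_JPY − ln(F/S)/T
ln(124.11/124.23) = -0.000966; /(182/365) = -0.001937
r_USD = 0.0057 + 0.001937 = 0.007637
r_USD = 0.76%

0.76%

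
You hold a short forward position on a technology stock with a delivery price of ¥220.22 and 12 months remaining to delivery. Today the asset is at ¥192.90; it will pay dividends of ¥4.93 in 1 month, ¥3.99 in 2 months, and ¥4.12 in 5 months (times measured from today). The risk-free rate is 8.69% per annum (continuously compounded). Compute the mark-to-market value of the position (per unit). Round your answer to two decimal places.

PV(remaining dividends) I = 4.93·e^(−0.0869·1/12) + 3.99·e^(−0.0869·2/12) + 4.12·e^(−0.0869·5/12) = 12.8005
Current forward F = (S − I)·e^(rT) = (192.90 − 12.8005)·e^(0.0869·12/12) = 180.0995 × 1.090788 = 196.4504
Value (long) = (F − K)·e^(−rT) = (196.4504 − 220.22) × 0.916769 = -21.7912
Short position value = −(long value) = ¥21.79

¥21.79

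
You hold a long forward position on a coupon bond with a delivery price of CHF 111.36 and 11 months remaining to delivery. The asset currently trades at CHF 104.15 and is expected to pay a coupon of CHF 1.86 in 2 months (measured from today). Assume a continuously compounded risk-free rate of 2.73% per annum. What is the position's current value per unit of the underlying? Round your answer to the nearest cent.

-CHF 6.31

PV(remaining coupons) I = 1.86·e^(−0.0273·2/12) = 1.8516
Current forward F = (S − I)·e^(rT) = (104.15 − 1.8516)·e^(0.0273·11/12) = 102.2984 × 1.025341 = 104.8907
Value (long) = (F − K)·e^(−rT) = (104.8907 − 111.36) × 0.975286 = -6.3094
Value = -CHF 6.31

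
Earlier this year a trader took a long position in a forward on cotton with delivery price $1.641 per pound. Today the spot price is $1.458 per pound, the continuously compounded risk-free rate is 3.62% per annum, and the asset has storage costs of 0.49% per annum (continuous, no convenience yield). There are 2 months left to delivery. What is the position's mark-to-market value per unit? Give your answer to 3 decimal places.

Current fair forward for the remaining 2 months: F = S·e^((r + u)·T), (r + u) = 0.0362 + 0.0049 = 0.0411
F = 1.458 · e^(0.0411 × 2/12) = 1.458 × 1.006874 = 1.4680
Value of long forward = (F − K)·e^(−rT) = (1.4680 − 1.641) · e^(−0.0362·2/12)
= -0.1730 × 0.993985 = -0.172

-$0.172 per pound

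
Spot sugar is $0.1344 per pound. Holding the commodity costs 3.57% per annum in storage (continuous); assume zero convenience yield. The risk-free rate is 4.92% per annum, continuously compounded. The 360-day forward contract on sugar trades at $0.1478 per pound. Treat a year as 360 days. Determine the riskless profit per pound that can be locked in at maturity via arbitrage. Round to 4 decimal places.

$0.0015 per pound

Fair forward: F* = S·e^(carry·T), with carry = (r + u) = 0.0492 + 0.0357 = 0.0849
F* = 0.1344 · e^(0.0849 × 360/360) = 0.1344 · e^0.084900 = 0.1344 × 1.088608 = $0.1463
Market $0.1478 > fair $0.1463: forward overpriced → cash-and-carry (buy spot, short the forward).
At maturity, profit = |F_mkt − F*| = |0.1478 − 0.1463| = $0.0015 per pound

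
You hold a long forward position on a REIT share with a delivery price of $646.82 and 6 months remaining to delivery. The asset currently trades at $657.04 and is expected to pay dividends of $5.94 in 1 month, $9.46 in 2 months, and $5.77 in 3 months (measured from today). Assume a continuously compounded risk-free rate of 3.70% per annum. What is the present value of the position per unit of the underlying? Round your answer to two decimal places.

PV(remaining dividends) I = 5.94·e^(−0.0370·1/12) + 9.46·e^(−0.0370·2/12) + 5.77·e^(−0.0370·3/12) = 21.0404
Current forward F = (S − I)·e^(rT) = (657.04 − 21.0404)·e^(0.0370·6/12) = 635.9996 × 1.018672 = 647.8750
Value (long) = (F − K)·e^(−rT) = (647.8750 − 646.82) × 0.981670 = 1.0357
Value = $1.04

$1.04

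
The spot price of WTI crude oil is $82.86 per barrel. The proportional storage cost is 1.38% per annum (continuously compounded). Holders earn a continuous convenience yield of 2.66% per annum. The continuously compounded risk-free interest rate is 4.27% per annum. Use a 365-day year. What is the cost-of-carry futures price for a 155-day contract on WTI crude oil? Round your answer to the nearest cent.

Net carry = r + u − y = 0.0427 + 0.0138 − 0.0266 = 0.0299
F = S·e^((r+u−y)T) = 82.86 · e^(0.0299 × 155/365) = 82.86 · e^0.012697
= 82.86 × 1.012778 = $83.92 per barrel

$83.92 per barrel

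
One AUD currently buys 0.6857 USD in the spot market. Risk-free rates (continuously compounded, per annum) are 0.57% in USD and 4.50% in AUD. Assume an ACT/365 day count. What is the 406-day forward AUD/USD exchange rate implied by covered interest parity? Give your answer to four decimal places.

F = S·e^((r_USD − r_AUD)T) = 0.6857 · e^((0.0057 − 0.0450) × 406/365)
= 0.6857 · e^-0.043715 = 0.6857 × 0.957227
F = 0.6564 USD per AUD

0.6564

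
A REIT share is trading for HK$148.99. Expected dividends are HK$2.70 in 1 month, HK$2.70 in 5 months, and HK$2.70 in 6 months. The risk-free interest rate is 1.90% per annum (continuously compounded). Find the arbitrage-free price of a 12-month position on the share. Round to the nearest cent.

HK$143.64

PV(dividends) I = 2.70·e^(−0.0190·1/12) + 2.70·e^(−0.0190·5/12) + 2.70·e^(−0.0190·6/12)
I = 2.6957 + 2.6787 + 2.6745 = 8.0489
F = (S − I)·e^(rT) = (148.99 − 8.0489) · e^(0.0190·12/12)
= 140.9411 · e^0.019000 = 140.9411 × 1.019182 = HK$143.64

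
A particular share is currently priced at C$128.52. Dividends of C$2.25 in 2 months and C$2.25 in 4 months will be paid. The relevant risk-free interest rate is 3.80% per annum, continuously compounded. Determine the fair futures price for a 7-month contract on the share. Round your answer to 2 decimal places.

PV(dividends) I = 2.25·e^(−0.0380·2/12) + 2.25·e^(−0.0380·4/12)
I = 2.2358 + 2.2217 = 4.4575
F = (S − I)·e^(rT) = (128.52 − 4.4575) · e^(0.0380·7/12)
= 124.0625 · e^0.022167 = 124.0625 × 1.022415 = C$126.84

C$126.84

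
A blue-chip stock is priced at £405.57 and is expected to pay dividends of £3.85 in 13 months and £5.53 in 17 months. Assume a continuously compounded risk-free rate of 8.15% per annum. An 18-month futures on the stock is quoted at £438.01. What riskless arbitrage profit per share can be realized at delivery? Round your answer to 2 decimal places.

£10.75 per share

PV(dividends) I = 3.85·e^(−0.0815·13/12) + 5.53·e^(−0.0815·17/12) = 8.4516
Fair futures F* = (S − I)·e^(rT) = (405.57 − 8.4516)·e^0.122250 = 397.1184 × 1.130037 = 448.7585
Market £438.01 < fair 448.7585: forward underpriced → reverse cash-and-carry (short the stock, invest proceeds at r, pay the dividends, go long the forward).
Profit at T = |F_mkt − F*| = |438.01 − 448.7585| = £10.75 per share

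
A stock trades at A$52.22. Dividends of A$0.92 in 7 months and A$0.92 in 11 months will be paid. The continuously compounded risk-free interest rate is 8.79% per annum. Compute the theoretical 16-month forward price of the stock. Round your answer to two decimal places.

PV(dividends) I = 0.92·e^(−0.0879·7/12) + 0.92·e^(−0.0879·11/12)
I = 0.8740 + 0.8488 = 1.7228
F = (S − I)·e^(rT) = (52.22 − 1.7228) · e^(0.0879·16/12)
= 50.4972 · e^0.117200 = 50.4972 × 1.124344 = A$56.78

A$56.78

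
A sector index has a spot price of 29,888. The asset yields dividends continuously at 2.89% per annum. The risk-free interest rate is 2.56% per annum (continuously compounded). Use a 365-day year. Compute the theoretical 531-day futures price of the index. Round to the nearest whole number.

29,745

F = S·e^((r − q)T) = 29888 · e^((0.0256 − 0.0289) × 531/365)
= 29888 · e^-0.004801 = 29888 × 0.995211
F = 29,745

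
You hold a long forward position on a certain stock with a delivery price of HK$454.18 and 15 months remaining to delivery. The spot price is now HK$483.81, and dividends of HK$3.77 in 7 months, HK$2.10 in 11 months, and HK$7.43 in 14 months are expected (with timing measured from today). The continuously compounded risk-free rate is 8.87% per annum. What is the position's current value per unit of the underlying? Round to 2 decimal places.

HK$65.08

PV(remaining dividends) I = 3.77·e^(−0.0887·7/12) + 2.10·e^(−0.0887·11/12) + 7.43·e^(−0.0887·14/12) = 12.2155
Current forward F = (S − I)·e^(rT) = (483.81 − 12.2155)·e^(0.0887·15/12) = 471.5945 × 1.117255 = 526.8913
Value (long) = (F − K)·e^(−rT) = (526.8913 − 454.18) × 0.895051 = 65.0803
Value = HK$65.08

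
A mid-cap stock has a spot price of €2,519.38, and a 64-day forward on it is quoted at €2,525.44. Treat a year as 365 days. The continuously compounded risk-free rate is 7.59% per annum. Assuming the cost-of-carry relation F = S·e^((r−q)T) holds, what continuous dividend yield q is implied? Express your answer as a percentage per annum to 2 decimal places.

6.22%

From F = S·e^((r−q)T): (r − q) = ln(F/S)/T
ln(2525.44/2519.38) = ln(1.002405) = 0.002402
(r − q) = 0.002402 / (64/365) = 0.013699
q = r − ln(F/S)/T = 0.0759 − 0.013699 = 0.062201
q = 6.22%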